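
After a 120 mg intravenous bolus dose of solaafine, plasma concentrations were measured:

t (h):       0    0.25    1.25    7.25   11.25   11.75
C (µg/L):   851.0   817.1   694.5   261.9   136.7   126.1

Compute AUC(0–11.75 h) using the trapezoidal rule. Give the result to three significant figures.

AUC = 4700 µg/L·h

Trapezoidal AUC_0→11.75:
  [0→0.25]: (851.0+817.1)/2 × 0.25 = 208.5125
  [0.25→1.25]: (817.1+694.5)/2 × 1 = 755.8
  [1.25→7.25]: (694.5+261.9)/2 × 6 = 2869.2
  [7.25→11.25]: (261.9+136.7)/2 × 4 = 797.2
  [11.25→11.75]: (136.7+126.1)/2 × 0.5 = 65.7
  Sum = 4696.4125 µg/L·h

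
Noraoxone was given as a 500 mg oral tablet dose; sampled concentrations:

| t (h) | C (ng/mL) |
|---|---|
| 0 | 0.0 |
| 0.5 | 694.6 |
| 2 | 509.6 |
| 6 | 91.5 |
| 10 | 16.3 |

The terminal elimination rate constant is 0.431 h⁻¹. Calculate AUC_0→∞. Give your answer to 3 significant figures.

Trapezoidal AUC_0→10:
  [0→0.5]: (0.0+694.6)/2 × 0.5 = 173.65
  [0.5→2]: (694.6+509.6)/2 × 1.5 = 903.15
  [2→6]: (509.6+91.5)/2 × 4 = 1202.2
  [6→10]: (91.5+16.3)/2 × 4 = 215.6
  Sum = 2494.6 ng/mL·h
Extrapolated tail: C_last / k_e = 16.3 / 0.431 = 37.819
AUC_0→∞ = 2494.6 + 37.819 = 2532.419 ng/mL·h

AUC = 2530 ng/mL·h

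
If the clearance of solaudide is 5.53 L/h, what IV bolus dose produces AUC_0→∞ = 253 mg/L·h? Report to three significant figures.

Dose = 1400 mg

Dose_iv = CL × AUC_0→∞
     = 5.53 × 253 = 1399.09 mg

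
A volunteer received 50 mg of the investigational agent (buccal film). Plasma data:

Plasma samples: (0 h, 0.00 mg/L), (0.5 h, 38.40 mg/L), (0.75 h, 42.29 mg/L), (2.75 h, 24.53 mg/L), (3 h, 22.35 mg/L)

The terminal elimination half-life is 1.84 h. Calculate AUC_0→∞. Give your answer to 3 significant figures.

AUC = 152 mg/L·h

Trapezoidal AUC_0→3:
  [0→0.5]: (0.00+38.40)/2 × 0.5 = 9.6
  [0.5→0.75]: (38.40+42.29)/2 × 0.25 = 10.08625
  [0.75→2.75]: (42.29+24.53)/2 × 2 = 66.82
  [2.75→3]: (24.53+22.35)/2 × 0.25 = 5.86
  Sum = 92.36625 mg/L·h
k_e = ln2 / t½ = 0.693147 / 1.84 = 0.3767 h^-1
Extrapolated tail: C_last / k_e = 22.35 / 0.3767 = 59.331
AUC_0→∞ = 92.36625 + 59.331 = 151.69725 mg/L·h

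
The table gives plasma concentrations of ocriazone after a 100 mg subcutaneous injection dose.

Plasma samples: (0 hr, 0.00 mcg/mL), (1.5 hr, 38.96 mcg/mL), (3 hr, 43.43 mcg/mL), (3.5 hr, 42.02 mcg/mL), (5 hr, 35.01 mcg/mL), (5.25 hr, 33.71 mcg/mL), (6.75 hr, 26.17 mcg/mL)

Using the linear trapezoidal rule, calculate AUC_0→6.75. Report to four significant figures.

AUC = 223.6 mcg/mL·hr

Trapezoidal AUC_0→6.75:
  [0→1.5]: (0.00+38.96)/2 × 1.5 = 29.22
  [1.5→3]: (38.96+43.43)/2 × 1.5 = 61.7925
  [3→3.5]: (43.43+42.02)/2 × 0.5 = 21.3625
  [3.5→5]: (42.02+35.01)/2 × 1.5 = 57.7725
  [5→5.25]: (35.01+33.71)/2 × 0.25 = 8.59
  [5.25→6.75]: (33.71+26.17)/2 × 1.5 = 44.91
  Sum = 223.6475 mcg/mL·hr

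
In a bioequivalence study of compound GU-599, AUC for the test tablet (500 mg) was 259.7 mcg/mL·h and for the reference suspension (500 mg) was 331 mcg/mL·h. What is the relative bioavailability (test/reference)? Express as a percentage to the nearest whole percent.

F_rel = 78%

F_rel = (AUC_test/D_test) / (AUC_ref/D_ref)
      = (259.7/500) / (331/500)
      = 0.5194 / 0.662 = 0.7846 = 78.46%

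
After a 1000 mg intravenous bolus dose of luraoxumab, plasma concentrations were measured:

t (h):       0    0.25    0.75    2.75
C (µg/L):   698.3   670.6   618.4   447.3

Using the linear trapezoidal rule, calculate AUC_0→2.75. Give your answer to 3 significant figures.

Trapezoidal AUC_0→2.75:
  [0→0.25]: (698.3+670.6)/2 × 0.25 = 171.1125
  [0.25→0.75]: (670.6+618.4)/2 × 0.5 = 322.25
  [0.75→2.75]: (618.4+447.3)/2 × 2 = 1065.7
  Sum = 1559.0625 µg/L·h

AUC = 1560 µg/L·h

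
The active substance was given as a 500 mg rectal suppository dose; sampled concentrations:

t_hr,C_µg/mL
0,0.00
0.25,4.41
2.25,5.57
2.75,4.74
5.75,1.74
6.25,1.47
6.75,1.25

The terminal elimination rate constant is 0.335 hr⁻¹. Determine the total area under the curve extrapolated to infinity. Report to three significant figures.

AUC = 28.0 µg/mL·hr

Trapezoidal AUC_0→6.75:
  [0→0.25]: (0.00+4.41)/2 × 0.25 = 0.55125
  [0.25→2.25]: (4.41+5.57)/2 × 2 = 9.98
  [2.25→2.75]: (5.57+4.74)/2 × 0.5 = 2.5775
  [2.75→5.75]: (4.74+1.74)/2 × 3 = 9.72
  [5.75→6.25]: (1.74+1.47)/2 × 0.5 = 0.8025
  [6.25→6.75]: (1.47+1.25)/2 × 0.5 = 0.68
  Sum = 24.31125 µg/mL·hr
Extrapolated tail: C_last / k_e = 1.25 / 0.335 = 3.731
AUC_0→∞ = 24.31125 + 3.731 = 28.04225 µg/mL·hr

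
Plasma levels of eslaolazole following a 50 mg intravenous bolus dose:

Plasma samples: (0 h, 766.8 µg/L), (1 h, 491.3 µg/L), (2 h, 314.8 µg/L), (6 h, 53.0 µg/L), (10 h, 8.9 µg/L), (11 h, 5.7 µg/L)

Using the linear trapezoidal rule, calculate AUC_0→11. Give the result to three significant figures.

Trapezoidal AUC_0→11:
  [0→1]: (766.8+491.3)/2 × 1 = 629.05
  [1→2]: (491.3+314.8)/2 × 1 = 403.05
  [2→6]: (314.8+53.0)/2 × 4 = 735.6
  [6→10]: (53.0+8.9)/2 × 4 = 123.8
  [10→11]: (8.9+5.7)/2 × 1 = 7.3
  Sum = 1898.8 µg/L·h

AUC = 1900 µg/L·h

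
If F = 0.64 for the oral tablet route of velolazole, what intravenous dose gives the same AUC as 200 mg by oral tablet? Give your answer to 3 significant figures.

D_iv = 128 mg

Systemic exposure from an extravascular dose = F × D_ev, so the equivalent IV dose is F × D_ev.
D_iv = F × D_ev = 0.64 × 200 = 128 mg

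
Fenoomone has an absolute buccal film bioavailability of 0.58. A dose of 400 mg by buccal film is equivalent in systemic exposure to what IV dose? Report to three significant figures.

Systemic exposure from an extravascular dose = F × D_ev, so the equivalent IV dose is F × D_ev.
D_iv = F × D_ev = 0.58 × 400 = 232 mg

D_iv = 232 mg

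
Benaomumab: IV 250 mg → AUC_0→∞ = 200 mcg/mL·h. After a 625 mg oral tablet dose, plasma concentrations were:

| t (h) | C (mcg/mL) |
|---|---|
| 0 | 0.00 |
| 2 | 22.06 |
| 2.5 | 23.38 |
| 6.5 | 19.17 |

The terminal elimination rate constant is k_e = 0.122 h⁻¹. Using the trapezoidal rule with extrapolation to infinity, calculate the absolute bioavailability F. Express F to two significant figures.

F = 0.55

Trapezoidal AUC_0→6.5 (oral tablet):
  [0→2]: (0.00+22.06)/2 × 2 = 22.06
  [2→2.5]: (22.06+23.38)/2 × 0.5 = 11.36
  [2.5→6.5]: (23.38+19.17)/2 × 4 = 85.1
  Sum = 118.52 mcg/mL·h
Tail: C_last/k_e = 19.17/0.122 = 157.131
AUC_0→∞ (oral tablet) = 118.52 + 157.131 = 275.651 mcg/mL·h
F = (AUC_ev/D_ev)/(AUC_iv/D_iv) = (275.651/625)/(200/250) = 0.4410416/0.8 = 0.5513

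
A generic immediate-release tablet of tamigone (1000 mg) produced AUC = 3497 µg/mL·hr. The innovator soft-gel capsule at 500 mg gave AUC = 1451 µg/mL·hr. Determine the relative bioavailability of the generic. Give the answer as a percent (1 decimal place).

F_rel = (AUC_test/D_test) / (AUC_ref/D_ref)
      = (3497/1000) / (1451/500)
      = 3.497 / 2.902 = 1.2050 = 120.50%

F_rel = 120.5%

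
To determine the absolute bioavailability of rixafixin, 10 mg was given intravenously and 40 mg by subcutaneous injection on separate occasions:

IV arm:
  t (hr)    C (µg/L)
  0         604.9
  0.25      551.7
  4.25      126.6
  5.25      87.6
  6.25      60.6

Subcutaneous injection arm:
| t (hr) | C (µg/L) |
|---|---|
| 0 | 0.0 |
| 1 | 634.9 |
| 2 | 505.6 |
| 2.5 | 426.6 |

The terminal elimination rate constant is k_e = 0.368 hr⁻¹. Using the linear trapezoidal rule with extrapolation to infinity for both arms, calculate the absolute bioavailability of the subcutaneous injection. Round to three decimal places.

F = 0.309

Trapezoidal AUC_0→6.25 (IV):
  [0→0.25]: (604.9+551.7)/2 × 0.25 = 144.575
  [0.25→4.25]: (551.7+126.6)/2 × 4 = 1356.6
  [4.25→5.25]: (126.6+87.6)/2 × 1 = 107.1
  [5.25→6.25]: (87.6+60.6)/2 × 1 = 74.1
  Sum = 1682.375 µg/L·hr
IV tail: 60.6/0.368 = 164.674; AUC_iv,0→∞ = 1682.375 + 164.674 = 1847.049 µg/L·hr
Trapezoidal AUC_0→2.5 (subcutaneous injection):
  [0→1]: (0.0+634.9)/2 × 1 = 317.45
  [1→2]: (634.9+505.6)/2 × 1 = 570.25
  [2→2.5]: (505.6+426.6)/2 × 0.5 = 233.05
  Sum = 1120.75 µg/L·hr
subcutaneous injection tail: 426.6/0.368 = 1159.239; AUC_ev,0→∞ = 1120.75 + 1159.239 = 2279.989 µg/L·hr
F = (AUC_ev/D_ev)/(AUC_iv/D_iv) = (2279.989/40)/(1847.049/10) = 56.999725/184.7049 = 0.3086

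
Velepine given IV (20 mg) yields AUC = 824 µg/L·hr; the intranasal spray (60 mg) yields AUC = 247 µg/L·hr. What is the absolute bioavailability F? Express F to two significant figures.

F = 0.10

F = (AUC_ev / D_ev) / (AUC_iv / D_iv)
  = (247/60) / (824/20)
  = 4.11667 / 41.2 = 0.0999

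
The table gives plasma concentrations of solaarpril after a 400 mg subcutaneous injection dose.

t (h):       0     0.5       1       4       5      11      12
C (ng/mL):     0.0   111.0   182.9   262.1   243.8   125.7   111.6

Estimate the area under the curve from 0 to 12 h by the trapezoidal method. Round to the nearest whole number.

Trapezoidal AUC_0→12:
  [0→0.5]: (0.0+111.0)/2 × 0.5 = 27.75
  [0.5→1]: (111.0+182.9)/2 × 0.5 = 73.475
  [1→4]: (182.9+262.1)/2 × 3 = 667.5
  [4→5]: (262.1+243.8)/2 × 1 = 252.95
  [5→11]: (243.8+125.7)/2 × 6 = 1108.5
  [11→12]: (125.7+111.6)/2 × 1 = 118.65
  Sum = 2248.825 ng/mL·h

AUC = 2249 ng/mL·h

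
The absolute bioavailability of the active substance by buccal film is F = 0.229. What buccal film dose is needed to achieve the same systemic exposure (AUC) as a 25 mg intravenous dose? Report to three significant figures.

D_buccal = 109 mg

For equal systemic exposure: F × D_ev = D_iv
D_ev = D_iv / F = 25 / 0.229 = 109.17 mg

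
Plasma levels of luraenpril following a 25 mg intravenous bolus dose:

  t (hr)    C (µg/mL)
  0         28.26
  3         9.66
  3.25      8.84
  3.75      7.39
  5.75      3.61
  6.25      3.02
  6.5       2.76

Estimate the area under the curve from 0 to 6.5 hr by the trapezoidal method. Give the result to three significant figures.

Trapezoidal AUC_0→6.5:
  [0→3]: (28.26+9.66)/2 × 3 = 56.88
  [3→3.25]: (9.66+8.84)/2 × 0.25 = 2.3125
  [3.25→3.75]: (8.84+7.39)/2 × 0.5 = 4.0575
  [3.75→5.75]: (7.39+3.61)/2 × 2 = 11.0
  [5.75→6.25]: (3.61+3.02)/2 × 0.5 = 1.6575
  [6.25→6.5]: (3.02+2.76)/2 × 0.25 = 0.7225
  Sum = 76.63 µg/mL·hr

AUC = 76.6 µg/mL·hr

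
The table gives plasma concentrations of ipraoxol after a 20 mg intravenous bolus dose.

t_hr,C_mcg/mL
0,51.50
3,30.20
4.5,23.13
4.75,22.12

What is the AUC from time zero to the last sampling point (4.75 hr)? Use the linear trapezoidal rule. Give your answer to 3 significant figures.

Trapezoidal AUC_0→4.75:
  [0→3]: (51.50+30.20)/2 × 3 = 122.55
  [3→4.5]: (30.20+23.13)/2 × 1.5 = 39.9975
  [4.5→4.75]: (23.13+22.12)/2 × 0.25 = 5.65625
  Sum = 168.20375 mcg/mL·hr

AUC = 168 mcg/mL·hr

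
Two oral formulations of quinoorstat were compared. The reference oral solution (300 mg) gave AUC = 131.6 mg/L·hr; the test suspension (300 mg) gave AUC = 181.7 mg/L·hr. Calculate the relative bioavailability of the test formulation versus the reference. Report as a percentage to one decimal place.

F_rel = (AUC_test/D_test) / (AUC_ref/D_ref)
      = (181.7/300) / (131.6/300)
      = 0.605667 / 0.438667 = 1.3807 = 138.07%

F_rel = 138.1%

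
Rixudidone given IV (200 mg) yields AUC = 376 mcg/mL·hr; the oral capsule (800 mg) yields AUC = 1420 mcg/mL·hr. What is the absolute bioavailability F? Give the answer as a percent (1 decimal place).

F = (AUC_ev / D_ev) / (AUC_iv / D_iv)
  = (1420/800) / (376/200)
  = 1.775 / 1.88 = 0.9441
  = 94.41%

F = 94.4%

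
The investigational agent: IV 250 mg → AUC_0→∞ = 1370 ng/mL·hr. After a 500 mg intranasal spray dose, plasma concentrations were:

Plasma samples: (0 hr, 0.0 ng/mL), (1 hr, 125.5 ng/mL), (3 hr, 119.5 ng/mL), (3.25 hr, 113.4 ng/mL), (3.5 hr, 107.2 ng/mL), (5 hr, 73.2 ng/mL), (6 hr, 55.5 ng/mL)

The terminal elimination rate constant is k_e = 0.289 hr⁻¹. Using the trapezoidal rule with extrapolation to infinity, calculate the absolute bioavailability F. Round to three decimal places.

Trapezoidal AUC_0→6 (intranasal spray):
  [0→1]: (0.0+125.5)/2 × 1 = 62.75
  [1→3]: (125.5+119.5)/2 × 2 = 245.0
  [3→3.25]: (119.5+113.4)/2 × 0.25 = 29.1125
  [3.25→3.5]: (113.4+107.2)/2 × 0.25 = 27.575
  [3.5→5]: (107.2+73.2)/2 × 1.5 = 135.3
  [5→6]: (73.2+55.5)/2 × 1 = 64.35
  Sum = 564.0875 ng/mL·hr
Tail: C_last/k_e = 55.5/0.289 = 192.042
AUC_0→∞ (intranasal spray) = 564.0875 + 192.042 = 756.1295 ng/mL·hr
F = (AUC_ev/D_ev)/(AUC_iv/D_iv) = (756.1295/500)/(1370/250) = 1.512259/5.48 = 0.2760

F = 0.276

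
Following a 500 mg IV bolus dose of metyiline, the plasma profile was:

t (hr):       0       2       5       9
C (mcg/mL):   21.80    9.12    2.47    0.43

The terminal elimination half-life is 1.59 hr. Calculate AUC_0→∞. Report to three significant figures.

AUC = 55.1 mcg/mL·hr

Trapezoidal AUC_0→9:
  [0→2]: (21.80+9.12)/2 × 2 = 30.92
  [2→5]: (9.12+2.47)/2 × 3 = 17.385
  [5→9]: (2.47+0.43)/2 × 4 = 5.8
  Sum = 54.105 mcg/mL·hr
k_e = ln2 / t½ = 0.693147 / 1.59 = 0.4359 hr^-1
Extrapolated tail: C_last / k_e = 0.43 / 0.4359 = 0.986
AUC_0→∞ = 54.105 + 0.986 = 55.091 mcg/mL·hr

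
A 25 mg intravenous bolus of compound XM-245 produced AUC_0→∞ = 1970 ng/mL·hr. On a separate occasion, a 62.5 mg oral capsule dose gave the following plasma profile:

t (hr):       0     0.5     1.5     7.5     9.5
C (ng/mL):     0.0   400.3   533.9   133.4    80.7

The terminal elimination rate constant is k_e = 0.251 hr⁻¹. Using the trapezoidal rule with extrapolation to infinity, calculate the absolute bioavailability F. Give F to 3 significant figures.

F = 0.630

Trapezoidal AUC_0→9.5 (oral capsule):
  [0→0.5]: (0.0+400.3)/2 × 0.5 = 100.075
  [0.5→1.5]: (400.3+533.9)/2 × 1 = 467.1
  [1.5→7.5]: (533.9+133.4)/2 × 6 = 2001.9
  [7.5→9.5]: (133.4+80.7)/2 × 2 = 214.1
  Sum = 2783.175 ng/mL·hr
Tail: C_last/k_e = 80.7/0.251 = 321.514
AUC_0→∞ (oral capsule) = 2783.175 + 321.514 = 3104.689 ng/mL·hr
F = (AUC_ev/D_ev)/(AUC_iv/D_iv) = (3104.689/62.5)/(1970/25) = 49.675024/78.8 = 0.6304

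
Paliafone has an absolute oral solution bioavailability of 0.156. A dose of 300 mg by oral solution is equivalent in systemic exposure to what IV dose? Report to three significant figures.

D_iv = 46.8 mg

Systemic exposure from an extravascular dose = F × D_ev, so the equivalent IV dose is F × D_ev.
D_iv = F × D_ev = 0.156 × 300 = 46.8 mg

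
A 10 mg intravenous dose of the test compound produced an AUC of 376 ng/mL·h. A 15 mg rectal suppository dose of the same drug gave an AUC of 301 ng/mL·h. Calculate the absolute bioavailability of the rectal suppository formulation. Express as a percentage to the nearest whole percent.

F = 53%

F = (AUC_ev / D_ev) / (AUC_iv / D_iv)
  = (301/15) / (376/10)
  = 20.0667 / 37.6 = 0.5337
  = 53.37%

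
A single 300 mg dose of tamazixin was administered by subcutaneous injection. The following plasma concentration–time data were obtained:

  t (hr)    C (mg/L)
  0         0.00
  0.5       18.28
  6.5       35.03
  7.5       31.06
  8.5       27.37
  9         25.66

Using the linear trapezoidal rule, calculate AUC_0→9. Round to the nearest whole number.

Trapezoidal AUC_0→9:
  [0→0.5]: (0.00+18.28)/2 × 0.5 = 4.57
  [0.5→6.5]: (18.28+35.03)/2 × 6 = 159.93
  [6.5→7.5]: (35.03+31.06)/2 × 1 = 33.045
  [7.5→8.5]: (31.06+27.37)/2 × 1 = 29.215
  [8.5→9]: (27.37+25.66)/2 × 0.5 = 13.2575
  Sum = 240.0175 mg/L·hr

AUC = 240 mg/L·hr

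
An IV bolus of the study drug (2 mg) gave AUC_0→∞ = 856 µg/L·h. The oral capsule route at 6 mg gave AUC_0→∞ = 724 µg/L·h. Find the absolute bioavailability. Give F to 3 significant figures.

F = 0.282

F = (AUC_ev / D_ev) / (AUC_iv / D_iv)
  = (724/6) / (856/2)
  = 120.667 / 428 = 0.2819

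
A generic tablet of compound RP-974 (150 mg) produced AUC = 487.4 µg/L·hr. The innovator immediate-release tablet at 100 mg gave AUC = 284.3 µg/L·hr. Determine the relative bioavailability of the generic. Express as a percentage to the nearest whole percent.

F_rel = (AUC_test/D_test) / (AUC_ref/D_ref)
      = (487.4/150) / (284.3/100)
      = 3.24933 / 2.843 = 1.1429 = 114.29%

F_rel = 114%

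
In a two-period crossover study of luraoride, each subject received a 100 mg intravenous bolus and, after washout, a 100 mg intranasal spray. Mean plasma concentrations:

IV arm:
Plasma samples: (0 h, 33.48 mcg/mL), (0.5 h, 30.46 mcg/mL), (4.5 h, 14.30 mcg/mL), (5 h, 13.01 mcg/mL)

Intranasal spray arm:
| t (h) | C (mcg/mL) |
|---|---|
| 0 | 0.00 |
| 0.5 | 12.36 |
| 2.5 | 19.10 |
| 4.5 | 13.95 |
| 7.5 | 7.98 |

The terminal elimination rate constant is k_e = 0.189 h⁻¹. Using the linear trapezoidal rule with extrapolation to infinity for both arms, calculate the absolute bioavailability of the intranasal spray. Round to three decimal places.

F = 0.788

Trapezoidal AUC_0→5 (IV):
  [0→0.5]: (33.48+30.46)/2 × 0.5 = 15.985
  [0.5→4.5]: (30.46+14.30)/2 × 4 = 89.52
  [4.5→5]: (14.30+13.01)/2 × 0.5 = 6.8275
  Sum = 112.3325 mcg/mL·h
IV tail: 13.01/0.189 = 68.836; AUC_iv,0→∞ = 112.3325 + 68.836 = 181.1685 mcg/mL·h
Trapezoidal AUC_0→7.5 (intranasal spray):
  [0→0.5]: (0.00+12.36)/2 × 0.5 = 3.09
  [0.5→2.5]: (12.36+19.10)/2 × 2 = 31.46
  [2.5→4.5]: (19.10+13.95)/2 × 2 = 33.05
  [4.5→7.5]: (13.95+7.98)/2 × 3 = 32.895
  Sum = 100.495 mcg/mL·h
intranasal spray tail: 7.98/0.189 = 42.222; AUC_ev,0→∞ = 100.495 + 42.222 = 142.717 mcg/mL·h
F = (AUC_ev/D_ev)/(AUC_iv/D_iv) = (142.717/100)/(181.1685/100) = 1.42717/1.811685 = 0.7878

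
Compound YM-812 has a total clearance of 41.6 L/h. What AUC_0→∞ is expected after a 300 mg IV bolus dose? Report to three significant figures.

AUC = 7.21 mg/L·h

AUC_0→∞ = Dose_iv / CL
        = 300 / 41.6 = 7.21154 mg/L·h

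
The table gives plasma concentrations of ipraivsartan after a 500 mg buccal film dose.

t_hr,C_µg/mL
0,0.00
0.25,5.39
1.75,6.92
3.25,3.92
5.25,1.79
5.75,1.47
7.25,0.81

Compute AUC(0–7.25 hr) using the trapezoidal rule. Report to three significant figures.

AUC = 26.3 µg/mL·hr

Trapezoidal AUC_0→7.25:
  [0→0.25]: (0.00+5.39)/2 × 0.25 = 0.67375
  [0.25→1.75]: (5.39+6.92)/2 × 1.5 = 9.2325
  [1.75→3.25]: (6.92+3.92)/2 × 1.5 = 8.13
  [3.25→5.25]: (3.92+1.79)/2 × 2 = 5.71
  [5.25→5.75]: (1.79+1.47)/2 × 0.5 = 0.815
  [5.75→7.25]: (1.47+0.81)/2 × 1.5 = 1.71
  Sum = 26.27125 µg/mL·hr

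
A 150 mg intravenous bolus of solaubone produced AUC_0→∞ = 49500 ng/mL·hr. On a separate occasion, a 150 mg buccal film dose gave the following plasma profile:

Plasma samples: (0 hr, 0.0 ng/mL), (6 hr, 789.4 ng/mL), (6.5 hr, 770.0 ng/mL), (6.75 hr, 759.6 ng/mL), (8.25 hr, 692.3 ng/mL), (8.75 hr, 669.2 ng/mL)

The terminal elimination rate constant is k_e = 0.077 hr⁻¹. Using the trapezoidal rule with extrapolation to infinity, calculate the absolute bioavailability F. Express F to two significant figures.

Trapezoidal AUC_0→8.75 (buccal film):
  [0→6]: (0.0+789.4)/2 × 6 = 2368.2
  [6→6.5]: (789.4+770.0)/2 × 0.5 = 389.85
  [6.5→6.75]: (770.0+759.6)/2 × 0.25 = 191.2
  [6.75→8.25]: (759.6+692.3)/2 × 1.5 = 1088.925
  [8.25→8.75]: (692.3+669.2)/2 × 0.5 = 340.375
  Sum = 4378.55 ng/mL·hr
Tail: C_last/k_e = 669.2/0.077 = 8690.909
AUC_0→∞ (buccal film) = 4378.55 + 8690.909 = 13069.459 ng/mL·hr
F = (AUC_ev/D_ev)/(AUC_iv/D_iv) = (13069.459/150)/(49500/150) = 87.1297/330 = 0.2640

F = 0.26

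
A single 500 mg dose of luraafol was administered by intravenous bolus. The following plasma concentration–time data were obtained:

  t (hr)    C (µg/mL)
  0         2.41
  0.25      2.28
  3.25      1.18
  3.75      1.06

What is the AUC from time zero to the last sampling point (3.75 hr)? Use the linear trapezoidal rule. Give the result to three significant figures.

Trapezoidal AUC_0→3.75:
  [0→0.25]: (2.41+2.28)/2 × 0.25 = 0.58625
  [0.25→3.25]: (2.28+1.18)/2 × 3 = 5.19
  [3.25→3.75]: (1.18+1.06)/2 × 0.5 = 0.56
  Sum = 6.33625 µg/mL·hr

AUC = 6.34 µg/mL·hr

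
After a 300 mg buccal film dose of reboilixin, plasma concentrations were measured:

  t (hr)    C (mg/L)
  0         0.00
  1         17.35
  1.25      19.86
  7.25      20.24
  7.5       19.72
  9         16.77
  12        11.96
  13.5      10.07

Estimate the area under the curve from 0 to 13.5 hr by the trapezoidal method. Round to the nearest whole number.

Trapezoidal AUC_0→13.5:
  [0→1]: (0.00+17.35)/2 × 1 = 8.675
  [1→1.25]: (17.35+19.86)/2 × 0.25 = 4.65125
  [1.25→7.25]: (19.86+20.24)/2 × 6 = 120.3
  [7.25→7.5]: (20.24+19.72)/2 × 0.25 = 4.995
  [7.5→9]: (19.72+16.77)/2 × 1.5 = 27.3675
  [9→12]: (16.77+11.96)/2 × 3 = 43.095
  [12→13.5]: (11.96+10.07)/2 × 1.5 = 16.5225
  Sum = 225.60625 mg/L·hr

AUC = 226 mg/L·hr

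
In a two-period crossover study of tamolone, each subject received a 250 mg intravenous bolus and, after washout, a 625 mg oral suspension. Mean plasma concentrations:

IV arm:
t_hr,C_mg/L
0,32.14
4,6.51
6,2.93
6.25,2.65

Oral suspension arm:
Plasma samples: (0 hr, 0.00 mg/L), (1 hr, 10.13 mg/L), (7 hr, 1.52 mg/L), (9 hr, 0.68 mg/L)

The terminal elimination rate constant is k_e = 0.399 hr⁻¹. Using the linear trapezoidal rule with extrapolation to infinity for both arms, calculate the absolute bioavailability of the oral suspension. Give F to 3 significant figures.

Trapezoidal AUC_0→6.25 (IV):
  [0→4]: (32.14+6.51)/2 × 4 = 77.3
  [4→6]: (6.51+2.93)/2 × 2 = 9.44
  [6→6.25]: (2.93+2.65)/2 × 0.25 = 0.6975
  Sum = 87.4375 mg/L·hr
IV tail: 2.65/0.399 = 6.642; AUC_iv,0→∞ = 87.4375 + 6.642 = 94.0795 mg/L·hr
Trapezoidal AUC_0→9 (oral suspension):
  [0→1]: (0.00+10.13)/2 × 1 = 5.065
  [1→7]: (10.13+1.52)/2 × 6 = 34.95
  [7→9]: (1.52+0.68)/2 × 2 = 2.2
  Sum = 42.215 mg/L·hr
oral suspension tail: 0.68/0.399 = 1.704; AUC_ev,0→∞ = 42.215 + 1.704 = 43.919 mg/L·hr
F = (AUC_ev/D_ev)/(AUC_iv/D_iv) = (43.919/625)/(94.0795/250) = 0.0702704/0.376318 = 0.1867

F = 0.187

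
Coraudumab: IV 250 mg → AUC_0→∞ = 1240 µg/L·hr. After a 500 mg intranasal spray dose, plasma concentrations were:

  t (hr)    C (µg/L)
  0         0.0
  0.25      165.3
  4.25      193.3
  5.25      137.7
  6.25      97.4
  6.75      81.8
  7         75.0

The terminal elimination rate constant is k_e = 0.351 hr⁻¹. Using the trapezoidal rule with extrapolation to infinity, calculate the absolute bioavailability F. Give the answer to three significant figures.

Trapezoidal AUC_0→7 (intranasal spray):
  [0→0.25]: (0.0+165.3)/2 × 0.25 = 20.6625
  [0.25→4.25]: (165.3+193.3)/2 × 4 = 717.2
  [4.25→5.25]: (193.3+137.7)/2 × 1 = 165.5
  [5.25→6.25]: (137.7+97.4)/2 × 1 = 117.55
  [6.25→6.75]: (97.4+81.8)/2 × 0.5 = 44.8
  [6.75→7]: (81.8+75.0)/2 × 0.25 = 19.6
  Sum = 1085.3125 µg/L·hr
Tail: C_last/k_e = 75.0/0.351 = 213.675
AUC_0→∞ (intranasal spray) = 1085.3125 + 213.675 = 1298.9875 µg/L·hr
F = (AUC_ev/D_ev)/(AUC_iv/D_iv) = (1298.9875/500)/(1240/250) = 2.597975/4.96 = 0.5238

F = 0.524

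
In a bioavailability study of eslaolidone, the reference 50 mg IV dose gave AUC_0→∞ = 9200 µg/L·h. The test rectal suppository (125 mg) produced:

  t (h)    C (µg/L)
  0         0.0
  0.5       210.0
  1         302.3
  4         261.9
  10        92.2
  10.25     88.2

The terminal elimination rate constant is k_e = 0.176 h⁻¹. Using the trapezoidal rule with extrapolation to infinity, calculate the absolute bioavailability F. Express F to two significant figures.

F = 0.11

Trapezoidal AUC_0→10.25 (rectal suppository):
  [0→0.5]: (0.0+210.0)/2 × 0.5 = 52.5
  [0.5→1]: (210.0+302.3)/2 × 0.5 = 128.075
  [1→4]: (302.3+261.9)/2 × 3 = 846.3
  [4→10]: (261.9+92.2)/2 × 6 = 1062.3
  [10→10.25]: (92.2+88.2)/2 × 0.25 = 22.55
  Sum = 2111.725 µg/L·h
Tail: C_last/k_e = 88.2/0.176 = 501.136
AUC_0→∞ (rectal suppository) = 2111.725 + 501.136 = 2612.861 µg/L·h
F = (AUC_ev/D_ev)/(AUC_iv/D_iv) = (2612.861/125)/(9200/50) = 20.902888/184 = 0.1136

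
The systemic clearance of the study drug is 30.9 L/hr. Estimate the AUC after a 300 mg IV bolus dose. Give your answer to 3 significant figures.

AUC = 9.71 mg/L·hr

AUC_0→∞ = Dose_iv / CL
        = 300 / 30.9 = 9.70874 mg/L·hr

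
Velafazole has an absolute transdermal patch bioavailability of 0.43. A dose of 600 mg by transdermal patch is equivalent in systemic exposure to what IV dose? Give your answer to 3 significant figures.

D_iv = 258 mg

Systemic exposure from an extravascular dose = F × D_ev, so the equivalent IV dose is F × D_ev.
D_iv = F × D_ev = 0.43 × 600 = 258 mg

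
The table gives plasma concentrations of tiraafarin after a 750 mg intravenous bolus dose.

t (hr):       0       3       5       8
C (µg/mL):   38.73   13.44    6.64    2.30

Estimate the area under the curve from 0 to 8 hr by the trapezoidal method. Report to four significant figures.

AUC = 111.7 µg/mL·hr

Trapezoidal AUC_0→8:
  [0→3]: (38.73+13.44)/2 × 3 = 78.255
  [3→5]: (13.44+6.64)/2 × 2 = 20.08
  [5→8]: (6.64+2.30)/2 × 3 = 13.41
  Sum = 111.745 µg/mL·hr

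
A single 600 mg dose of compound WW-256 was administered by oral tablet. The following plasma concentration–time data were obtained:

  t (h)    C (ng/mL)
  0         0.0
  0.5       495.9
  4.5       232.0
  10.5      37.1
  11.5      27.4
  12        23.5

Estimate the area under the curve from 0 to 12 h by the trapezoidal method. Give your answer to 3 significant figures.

AUC = 2430 ng/mL·h

Trapezoidal AUC_0→12:
  [0→0.5]: (0.0+495.9)/2 × 0.5 = 123.975
  [0.5→4.5]: (495.9+232.0)/2 × 4 = 1455.8
  [4.5→10.5]: (232.0+37.1)/2 × 6 = 807.3
  [10.5→11.5]: (37.1+27.4)/2 × 1 = 32.25
  [11.5→12]: (27.4+23.5)/2 × 0.5 = 12.725
  Sum = 2432.05 ng/mL·h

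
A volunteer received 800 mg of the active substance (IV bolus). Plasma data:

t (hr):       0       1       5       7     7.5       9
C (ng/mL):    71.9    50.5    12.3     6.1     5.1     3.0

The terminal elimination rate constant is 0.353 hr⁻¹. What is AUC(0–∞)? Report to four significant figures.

AUC = 222.6 ng/mL·hr

Trapezoidal AUC_0→9:
  [0→1]: (71.9+50.5)/2 × 1 = 61.2
  [1→5]: (50.5+12.3)/2 × 4 = 125.6
  [5→7]: (12.3+6.1)/2 × 2 = 18.4
  [7→7.5]: (6.1+5.1)/2 × 0.5 = 2.8
  [7.5→9]: (5.1+3.0)/2 × 1.5 = 6.075
  Sum = 214.075 ng/mL·hr
Extrapolated tail: C_last / k_e = 3.0 / 0.353 = 8.499
AUC_0→∞ = 214.075 + 8.499 = 222.574 ng/mL·hr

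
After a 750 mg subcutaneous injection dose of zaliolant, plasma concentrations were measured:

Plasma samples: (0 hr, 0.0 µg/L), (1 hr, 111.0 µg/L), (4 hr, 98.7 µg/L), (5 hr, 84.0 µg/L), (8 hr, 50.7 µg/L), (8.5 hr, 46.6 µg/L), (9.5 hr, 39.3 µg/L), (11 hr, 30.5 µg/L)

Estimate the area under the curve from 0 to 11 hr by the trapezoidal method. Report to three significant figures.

Trapezoidal AUC_0→11:
  [0→1]: (0.0+111.0)/2 × 1 = 55.5
  [1→4]: (111.0+98.7)/2 × 3 = 314.55
  [4→5]: (98.7+84.0)/2 × 1 = 91.35
  [5→8]: (84.0+50.7)/2 × 3 = 202.05
  [8→8.5]: (50.7+46.6)/2 × 0.5 = 24.325
  [8.5→9.5]: (46.6+39.3)/2 × 1 = 42.95
  [9.5→11]: (39.3+30.5)/2 × 1.5 = 52.35
  Sum = 783.075 µg/L·hr

AUC = 783 µg/L·hr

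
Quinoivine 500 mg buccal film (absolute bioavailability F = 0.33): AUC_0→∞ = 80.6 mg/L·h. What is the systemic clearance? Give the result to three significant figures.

CL = F × Dose / AUC_0→∞
   = 0.33 × 500 / 80.6 = 2.04715 L/h

CL = 2.05 L/h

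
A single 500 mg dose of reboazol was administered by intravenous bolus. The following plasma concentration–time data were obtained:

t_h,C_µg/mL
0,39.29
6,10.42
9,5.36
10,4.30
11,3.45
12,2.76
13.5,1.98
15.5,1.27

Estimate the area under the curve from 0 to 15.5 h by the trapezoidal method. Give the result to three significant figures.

Trapezoidal AUC_0→15.5:
  [0→6]: (39.29+10.42)/2 × 6 = 149.13
  [6→9]: (10.42+5.36)/2 × 3 = 23.67
  [9→10]: (5.36+4.30)/2 × 1 = 4.83
  [10→11]: (4.30+3.45)/2 × 1 = 3.875
  [11→12]: (3.45+2.76)/2 × 1 = 3.105
  [12→13.5]: (2.76+1.98)/2 × 1.5 = 3.555
  [13.5→15.5]: (1.98+1.27)/2 × 2 = 3.25
  Sum = 191.415 µg/mL·h

AUC = 191 µg/mL·h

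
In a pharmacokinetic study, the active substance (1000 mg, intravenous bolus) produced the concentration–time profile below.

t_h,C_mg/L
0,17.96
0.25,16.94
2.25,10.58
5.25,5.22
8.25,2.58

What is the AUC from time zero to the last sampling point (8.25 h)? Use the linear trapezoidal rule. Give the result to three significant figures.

Trapezoidal AUC_0→8.25:
  [0→0.25]: (17.96+16.94)/2 × 0.25 = 4.3625
  [0.25→2.25]: (16.94+10.58)/2 × 2 = 27.52
  [2.25→5.25]: (10.58+5.22)/2 × 3 = 23.7
  [5.25→8.25]: (5.22+2.58)/2 × 3 = 11.7
  Sum = 67.2825 mg/L·h

AUC = 67.3 mg/L·h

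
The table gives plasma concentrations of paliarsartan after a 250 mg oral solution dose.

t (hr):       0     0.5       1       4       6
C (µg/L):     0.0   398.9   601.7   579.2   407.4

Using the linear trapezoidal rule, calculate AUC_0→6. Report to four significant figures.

Trapezoidal AUC_0→6:
  [0→0.5]: (0.0+398.9)/2 × 0.5 = 99.725
  [0.5→1]: (398.9+601.7)/2 × 0.5 = 250.15
  [1→4]: (601.7+579.2)/2 × 3 = 1771.35
  [4→6]: (579.2+407.4)/2 × 2 = 986.6
  Sum = 3107.825 µg/L·hr

AUC = 3108 µg/L·hr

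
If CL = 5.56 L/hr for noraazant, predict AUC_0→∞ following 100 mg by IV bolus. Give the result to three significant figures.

AUC_0→∞ = Dose_iv / CL
        = 100 / 5.56 = 17.9856 mg/L·hr

AUC = 18.0 mg/L·hr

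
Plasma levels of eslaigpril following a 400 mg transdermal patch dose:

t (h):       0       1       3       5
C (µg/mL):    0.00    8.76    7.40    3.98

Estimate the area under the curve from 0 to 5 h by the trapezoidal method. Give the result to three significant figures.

Trapezoidal AUC_0→5:
  [0→1]: (0.00+8.76)/2 × 1 = 4.38
  [1→3]: (8.76+7.40)/2 × 2 = 16.16
  [3→5]: (7.40+3.98)/2 × 2 = 11.38
  Sum = 31.92 µg/mL·h

AUC = 31.9 µg/mL·h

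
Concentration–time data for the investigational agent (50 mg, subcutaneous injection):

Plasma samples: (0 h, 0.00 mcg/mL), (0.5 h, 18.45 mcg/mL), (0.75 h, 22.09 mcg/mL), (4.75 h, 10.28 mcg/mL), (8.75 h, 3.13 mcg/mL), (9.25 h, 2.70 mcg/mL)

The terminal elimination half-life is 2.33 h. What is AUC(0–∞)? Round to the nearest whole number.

AUC = 112 mcg/mL·h

Trapezoidal AUC_0→9.25:
  [0→0.5]: (0.00+18.45)/2 × 0.5 = 4.6125
  [0.5→0.75]: (18.45+22.09)/2 × 0.25 = 5.0675
  [0.75→4.75]: (22.09+10.28)/2 × 4 = 64.74
  [4.75→8.75]: (10.28+3.13)/2 × 4 = 26.82
  [8.75→9.25]: (3.13+2.70)/2 × 0.5 = 1.4575
  Sum = 102.6975 mcg/mL·h
k_e = ln2 / t½ = 0.693147 / 2.33 = 0.2975 h^-1
Extrapolated tail: C_last / k_e = 2.70 / 0.2975 = 9.076
AUC_0→∞ = 102.6975 + 9.076 = 111.7735 mcg/mL·h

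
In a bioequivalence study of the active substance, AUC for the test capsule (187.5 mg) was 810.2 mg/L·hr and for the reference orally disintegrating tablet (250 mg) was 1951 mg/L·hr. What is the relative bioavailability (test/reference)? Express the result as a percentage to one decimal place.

F_rel = 55.4%

F_rel = (AUC_test/D_test) / (AUC_ref/D_ref)
      = (810.2/187.5) / (1951/250)
      = 4.32107 / 7.804 = 0.5537 = 55.37%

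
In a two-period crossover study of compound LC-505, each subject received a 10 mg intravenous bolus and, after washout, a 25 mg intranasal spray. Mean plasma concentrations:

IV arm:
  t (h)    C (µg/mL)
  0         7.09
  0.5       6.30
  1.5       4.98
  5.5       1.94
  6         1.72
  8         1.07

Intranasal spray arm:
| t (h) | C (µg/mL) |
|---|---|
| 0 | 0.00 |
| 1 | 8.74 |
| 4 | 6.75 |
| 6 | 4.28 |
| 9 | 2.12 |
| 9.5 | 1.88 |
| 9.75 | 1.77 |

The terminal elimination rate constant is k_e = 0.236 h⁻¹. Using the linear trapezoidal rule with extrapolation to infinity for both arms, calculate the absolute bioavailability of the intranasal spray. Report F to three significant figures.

Trapezoidal AUC_0→8 (IV):
  [0→0.5]: (7.09+6.30)/2 × 0.5 = 3.3475
  [0.5→1.5]: (6.30+4.98)/2 × 1 = 5.64
  [1.5→5.5]: (4.98+1.94)/2 × 4 = 13.84
  [5.5→6]: (1.94+1.72)/2 × 0.5 = 0.915
  [6→8]: (1.72+1.07)/2 × 2 = 2.79
  Sum = 26.5325 µg/mL·h
IV tail: 1.07/0.236 = 4.534; AUC_iv,0→∞ = 26.5325 + 4.534 = 31.0665 µg/mL·h
Trapezoidal AUC_0→9.75 (intranasal spray):
  [0→1]: (0.00+8.74)/2 × 1 = 4.37
  [1→4]: (8.74+6.75)/2 × 3 = 23.235
  [4→6]: (6.75+4.28)/2 × 2 = 11.03
  [6→9]: (4.28+2.12)/2 × 3 = 9.6
  [9→9.5]: (2.12+1.88)/2 × 0.5 = 1.0
  [9.5→9.75]: (1.88+1.77)/2 × 0.25 = 0.45625
  Sum = 49.69125 µg/mL·h
intranasal spray tail: 1.77/0.236 = 7.500; AUC_ev,0→∞ = 49.69125 + 7.500 = 57.19125 µg/mL·h
F = (AUC_ev/D_ev)/(AUC_iv/D_iv) = (57.19125/25)/(31.0665/10) = 2.28765/3.10665 = 0.7364

F = 0.736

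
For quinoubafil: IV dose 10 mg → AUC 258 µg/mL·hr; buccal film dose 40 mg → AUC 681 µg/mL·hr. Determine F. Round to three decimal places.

F = 0.660

F = (AUC_ev / D_ev) / (AUC_iv / D_iv)
  = (681/40) / (258/10)
  = 17.025 / 25.8 = 0.6599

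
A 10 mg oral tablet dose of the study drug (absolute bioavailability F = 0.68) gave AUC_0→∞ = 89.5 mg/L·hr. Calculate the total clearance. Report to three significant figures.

CL = 0.0760 L/hr

CL = F × Dose / AUC_0→∞
   = 0.68 × 10 / 89.5 = 0.0759777 L/hr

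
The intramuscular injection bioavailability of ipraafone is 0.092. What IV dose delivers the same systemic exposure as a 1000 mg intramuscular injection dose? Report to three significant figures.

Systemic exposure from an extravascular dose = F × D_ev, so the equivalent IV dose is F × D_ev.
D_iv = F × D_ev = 0.092 × 1000 = 92 mg

D_iv = 92.0 mg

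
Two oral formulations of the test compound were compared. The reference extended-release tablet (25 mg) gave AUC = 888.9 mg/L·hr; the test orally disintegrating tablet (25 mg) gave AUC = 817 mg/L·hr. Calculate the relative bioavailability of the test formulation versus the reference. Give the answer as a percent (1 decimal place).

F_rel = (AUC_test/D_test) / (AUC_ref/D_ref)
      = (817/25) / (888.9/25)
      = 32.68 / 35.556 = 0.9191 = 91.91%

F_rel = 91.9%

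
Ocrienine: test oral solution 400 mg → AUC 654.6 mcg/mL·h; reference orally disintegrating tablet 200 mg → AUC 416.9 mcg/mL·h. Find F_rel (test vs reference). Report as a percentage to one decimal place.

F_rel = (AUC_test/D_test) / (AUC_ref/D_ref)
      = (654.6/400) / (416.9/200)
      = 1.6365 / 2.0845 = 0.7851 = 78.51%

F_rel = 78.5%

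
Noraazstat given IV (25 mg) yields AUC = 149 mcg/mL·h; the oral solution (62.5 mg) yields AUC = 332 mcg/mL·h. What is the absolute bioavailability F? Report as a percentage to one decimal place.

F = 89.1%

F = (AUC_ev / D_ev) / (AUC_iv / D_iv)
  = (332/62.5) / (149/25)
  = 5.312 / 5.96 = 0.8913
  = 89.13%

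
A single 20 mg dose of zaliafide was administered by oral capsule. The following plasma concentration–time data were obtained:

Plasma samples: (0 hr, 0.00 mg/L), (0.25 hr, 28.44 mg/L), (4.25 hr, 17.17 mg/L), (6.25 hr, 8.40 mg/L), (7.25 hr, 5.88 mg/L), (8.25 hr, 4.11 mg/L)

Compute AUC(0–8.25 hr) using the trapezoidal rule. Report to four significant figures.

Trapezoidal AUC_0→8.25:
  [0→0.25]: (0.00+28.44)/2 × 0.25 = 3.555
  [0.25→4.25]: (28.44+17.17)/2 × 4 = 91.22
  [4.25→6.25]: (17.17+8.40)/2 × 2 = 25.57
  [6.25→7.25]: (8.40+5.88)/2 × 1 = 7.14
  [7.25→8.25]: (5.88+4.11)/2 × 1 = 4.995
  Sum = 132.48 mg/L·hr

AUC = 132.5 mg/L·hr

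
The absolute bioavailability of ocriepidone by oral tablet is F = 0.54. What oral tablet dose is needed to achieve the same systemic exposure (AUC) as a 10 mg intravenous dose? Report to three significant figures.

D_oral = 18.5 mg

For equal systemic exposure: F × D_ev = D_iv
D_ev = D_iv / F = 10 / 0.54 = 18.5185 mg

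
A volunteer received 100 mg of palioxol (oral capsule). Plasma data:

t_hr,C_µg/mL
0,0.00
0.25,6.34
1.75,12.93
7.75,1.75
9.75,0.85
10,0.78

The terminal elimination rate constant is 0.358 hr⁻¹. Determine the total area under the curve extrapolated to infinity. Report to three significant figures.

AUC = 64.3 µg/mL·hr

Trapezoidal AUC_0→10:
  [0→0.25]: (0.00+6.34)/2 × 0.25 = 0.7925
  [0.25→1.75]: (6.34+12.93)/2 × 1.5 = 14.4525
  [1.75→7.75]: (12.93+1.75)/2 × 6 = 44.04
  [7.75→9.75]: (1.75+0.85)/2 × 2 = 2.6
  [9.75→10]: (0.85+0.78)/2 × 0.25 = 0.20375
  Sum = 62.08875 µg/mL·hr
Extrapolated tail: C_last / k_e = 0.78 / 0.358 = 2.179
AUC_0→∞ = 62.08875 + 2.179 = 64.26775 µg/mL·hr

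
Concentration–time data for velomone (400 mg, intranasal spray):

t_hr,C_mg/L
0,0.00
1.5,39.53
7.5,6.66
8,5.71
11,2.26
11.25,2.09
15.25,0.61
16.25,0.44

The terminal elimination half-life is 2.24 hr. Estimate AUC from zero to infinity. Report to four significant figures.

Trapezoidal AUC_0→16.25:
  [0→1.5]: (0.00+39.53)/2 × 1.5 = 29.6475
  [1.5→7.5]: (39.53+6.66)/2 × 6 = 138.57
  [7.5→8]: (6.66+5.71)/2 × 0.5 = 3.0925
  [8→11]: (5.71+2.26)/2 × 3 = 11.955
  [11→11.25]: (2.26+2.09)/2 × 0.25 = 0.54375
  [11.25→15.25]: (2.09+0.61)/2 × 4 = 5.4
  [15.25→16.25]: (0.61+0.44)/2 × 1 = 0.525
  Sum = 189.73375 mg/L·hr
k_e = ln2 / t½ = 0.693147 / 2.24 = 0.3094 hr^-1
Extrapolated tail: C_last / k_e = 0.44 / 0.3094 = 1.422
AUC_0→∞ = 189.73375 + 1.422 = 191.15575 mg/L·hr

AUC = 191.2 mg/L·hr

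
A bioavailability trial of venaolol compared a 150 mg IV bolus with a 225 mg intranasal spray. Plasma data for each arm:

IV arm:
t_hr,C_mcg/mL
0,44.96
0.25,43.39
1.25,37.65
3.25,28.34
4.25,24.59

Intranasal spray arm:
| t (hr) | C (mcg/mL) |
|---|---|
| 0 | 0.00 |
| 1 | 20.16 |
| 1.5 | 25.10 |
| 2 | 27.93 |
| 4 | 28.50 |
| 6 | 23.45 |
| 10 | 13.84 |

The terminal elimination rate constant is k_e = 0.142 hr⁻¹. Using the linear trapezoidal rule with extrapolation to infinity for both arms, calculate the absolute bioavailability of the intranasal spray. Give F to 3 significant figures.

Trapezoidal AUC_0→4.25 (IV):
  [0→0.25]: (44.96+43.39)/2 × 0.25 = 11.04375
  [0.25→1.25]: (43.39+37.65)/2 × 1 = 40.52
  [1.25→3.25]: (37.65+28.34)/2 × 2 = 65.99
  [3.25→4.25]: (28.34+24.59)/2 × 1 = 26.465
  Sum = 144.01875 mcg/mL·hr
IV tail: 24.59/0.142 = 173.169; AUC_iv,0→∞ = 144.01875 + 173.169 = 317.18775 mcg/mL·hr
Trapezoidal AUC_0→10 (intranasal spray):
  [0→1]: (0.00+20.16)/2 × 1 = 10.08
  [1→1.5]: (20.16+25.10)/2 × 0.5 = 11.315
  [1.5→2]: (25.10+27.93)/2 × 0.5 = 13.2575
  [2→4]: (27.93+28.50)/2 × 2 = 56.43
  [4→6]: (28.50+23.45)/2 × 2 = 51.95
  [6→10]: (23.45+13.84)/2 × 4 = 74.58
  Sum = 217.6125 mcg/mL·hr
intranasal spray tail: 13.84/0.142 = 97.465; AUC_ev,0→∞ = 217.6125 + 97.465 = 315.0775 mcg/mL·hr
F = (AUC_ev/D_ev)/(AUC_iv/D_iv) = (315.0775/225)/(317.18775/150) = 1.40034/2.114585 = 0.6622

F = 0.662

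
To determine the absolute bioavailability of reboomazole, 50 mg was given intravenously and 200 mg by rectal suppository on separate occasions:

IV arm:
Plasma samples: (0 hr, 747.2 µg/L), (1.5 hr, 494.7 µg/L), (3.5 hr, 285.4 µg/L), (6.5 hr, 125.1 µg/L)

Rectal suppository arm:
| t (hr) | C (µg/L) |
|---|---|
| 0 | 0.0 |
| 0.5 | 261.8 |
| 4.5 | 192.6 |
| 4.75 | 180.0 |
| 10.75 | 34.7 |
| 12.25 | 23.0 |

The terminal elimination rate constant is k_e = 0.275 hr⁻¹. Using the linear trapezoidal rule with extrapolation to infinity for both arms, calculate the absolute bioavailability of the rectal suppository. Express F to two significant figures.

F = 0.16

Trapezoidal AUC_0→6.5 (IV):
  [0→1.5]: (747.2+494.7)/2 × 1.5 = 931.425
  [1.5→3.5]: (494.7+285.4)/2 × 2 = 780.1
  [3.5→6.5]: (285.4+125.1)/2 × 3 = 615.75
  Sum = 2327.275 µg/L·hr
IV tail: 125.1/0.275 = 454.909; AUC_iv,0→∞ = 2327.275 + 454.909 = 2782.184 µg/L·hr
Trapezoidal AUC_0→12.25 (rectal suppository):
  [0→0.5]: (0.0+261.8)/2 × 0.5 = 65.45
  [0.5→4.5]: (261.8+192.6)/2 × 4 = 908.8
  [4.5→4.75]: (192.6+180.0)/2 × 0.25 = 46.575
  [4.75→10.75]: (180.0+34.7)/2 × 6 = 644.1
  [10.75→12.25]: (34.7+23.0)/2 × 1.5 = 43.275
  Sum = 1708.2 µg/L·hr
rectal suppository tail: 23.0/0.275 = 83.636; AUC_ev,0→∞ = 1708.2 + 83.636 = 1791.836 µg/L·hr
F = (AUC_ev/D_ev)/(AUC_iv/D_iv) = (1791.836/200)/(2782.184/50) = 8.95918/55.64368 = 0.1610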